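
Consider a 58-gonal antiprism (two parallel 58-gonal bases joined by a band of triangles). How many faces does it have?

118

An antiprism on an n-gon has two n-gon caps and 2n triangles: V = 2·58 = 116, E = 4·58 = 232, F = 2·58 + 2 = 118.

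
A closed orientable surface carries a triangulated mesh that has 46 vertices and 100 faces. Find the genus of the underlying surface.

3

Every face is a triangle, so 2E = 3·100 = 300, giving E = 150.
χ = V − E + F = 46 − 150 + 100 = -4.
For a closed orientable surface χ = 2 − 2g, so g = (2 − (-4))/2 = 3.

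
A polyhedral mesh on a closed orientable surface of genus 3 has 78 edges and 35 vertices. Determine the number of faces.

39

For a closed orientable surface of genus 3, χ = 2 − 2·3 = -4.
F = -4 − V + E = -4 − 35 + 78 = 39.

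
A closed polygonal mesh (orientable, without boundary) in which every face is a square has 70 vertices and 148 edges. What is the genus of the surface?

Every face is a square and each edge borders two faces, so 4F = 2·148, giving F = 74.
χ = V − E + F = 70 − 148 + 74 = -4.
For a closed orientable surface χ = 2 − 2g, so g = (2 − (-4))/2 = 3.

3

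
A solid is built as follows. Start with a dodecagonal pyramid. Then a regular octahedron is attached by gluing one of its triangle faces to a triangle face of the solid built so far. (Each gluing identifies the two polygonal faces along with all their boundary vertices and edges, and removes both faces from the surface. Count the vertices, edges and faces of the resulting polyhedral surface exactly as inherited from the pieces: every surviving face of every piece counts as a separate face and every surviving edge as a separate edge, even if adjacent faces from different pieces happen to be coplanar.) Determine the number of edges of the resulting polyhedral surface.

A dodecagonal pyramid: V=13, E=24, F=13.
Attach a regular octahedron (V=6, E=12, F=8) along a 3-gon: merge 3 vertices and 3 edges, delete both glued faces → V=16, E=33, F=19.
Check: V − E + F = 16 − 33 + 19 = 2.

33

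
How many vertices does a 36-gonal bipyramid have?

38

A bipyramid over an n-gon has 2n triangular faces and n + 2 vertices: V = 36 + 2 = 38, E = 3·36 = 108, F = 2·36 = 72.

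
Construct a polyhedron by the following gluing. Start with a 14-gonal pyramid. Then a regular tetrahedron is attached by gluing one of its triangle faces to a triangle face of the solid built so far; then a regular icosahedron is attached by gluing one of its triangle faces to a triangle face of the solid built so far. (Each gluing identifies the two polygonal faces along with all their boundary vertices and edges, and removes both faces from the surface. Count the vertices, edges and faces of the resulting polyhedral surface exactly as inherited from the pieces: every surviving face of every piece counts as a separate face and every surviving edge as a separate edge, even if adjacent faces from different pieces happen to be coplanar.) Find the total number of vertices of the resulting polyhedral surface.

25

A 14-gonal pyramid: V=15, E=28, F=15.
Attach a regular tetrahedron (V=4, E=6, F=4) along a 3-gon: merge 3 vertices and 3 edges, delete both glued faces → V=16, E=31, F=17.
Attach a regular icosahedron (V=12, E=30, F=20) along a 3-gon: merge 3 vertices and 3 edges, delete both glued faces → V=25, E=58, F=35.
Check: V − E + F = 25 − 58 + 35 = 2.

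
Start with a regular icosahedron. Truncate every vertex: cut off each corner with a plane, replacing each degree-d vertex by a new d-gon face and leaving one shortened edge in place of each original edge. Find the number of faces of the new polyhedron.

32

The base solid has V = 12, E = 30, F = 20.
Truncation replaces each original edge-end by a new vertex, so V′ = 2E = 60.
Each original edge survives, and each old vertex of degree d contributes d new edges; summing degrees gives Σd = 2E, so E′ = E + 2E = 3E = 90.
Each original face survives and each original vertex becomes one new face: F′ = F + V = 32.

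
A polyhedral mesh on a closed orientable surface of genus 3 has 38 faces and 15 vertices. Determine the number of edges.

For a closed orientable surface of genus 3, χ = 2 − 2·3 = -4.
E = V + F − (-4) = 15 + 38 − (-4) = 57.

57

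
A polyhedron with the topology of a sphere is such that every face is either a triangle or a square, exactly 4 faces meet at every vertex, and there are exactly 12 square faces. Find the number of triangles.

Let x be the number of triangles; then F = 12 + x.
Edge–face incidences: 2E = 4·12 + 3·x = 48 + 3x.
Every vertex has degree 4, so 4V = 2E.
Euler: V − E + F = 2 ⇒ (2E)/4 − E + (12 + x) = 2.
Multiply by 8: 2·(2E) − 4·(2E) + 8·(12 + x) = 16, i.e. 96 + 8x − 2·(48 + 3x) = 16.
Collecting terms: 2x = 16, so x = 8.
Then 2E = 48 + 3·8 = 72, so E = 36, V = 2E/4 = 18, F = 12 + 8 = 20.

8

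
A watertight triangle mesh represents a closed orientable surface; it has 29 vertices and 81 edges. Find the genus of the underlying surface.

0

Every face is a triangle and each edge borders two faces, so 3F = 2·81, giving F = 54.
χ = V − E + F = 29 − 81 + 54 = 2.
For a closed orientable surface χ = 2 − 2g, so g = (2 − (2))/2 = 0.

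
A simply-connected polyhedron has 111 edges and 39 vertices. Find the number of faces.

Here V − E + F = 2.
F = 2 − V + E = 2 − 39 + 111 = 74.

74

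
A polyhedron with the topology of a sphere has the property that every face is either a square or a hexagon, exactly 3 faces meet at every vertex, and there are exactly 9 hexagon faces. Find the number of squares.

6

Let x be the number of squares; then F = 9 + x.
Edge–face incidences: 2E = 6·9 + 4·x = 54 + 4x.
Every vertex has degree 3, so 3V = 2E.
Euler: V − E + F = 2 ⇒ (2E)/3 − E + (9 + x) = 2.
Multiply by 6: 2·(2E) − 3·(2E) + 6·(9 + x) = 12, i.e. 54 + 6x − (54 + 4x) = 12.
Collecting terms: 2x = 12, so x = 6.
Then 2E = 54 + 4·6 = 78, so E = 39, V = 2E/3 = 26, F = 9 + 6 = 15.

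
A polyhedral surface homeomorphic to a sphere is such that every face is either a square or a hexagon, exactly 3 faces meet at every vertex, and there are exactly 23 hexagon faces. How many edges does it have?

Let x be the number of squares; then F = 23 + x.
Edge–face incidences: 2E = 6·23 + 4·x = 138 + 4x.
Every vertex has degree 3, so 3V = 2E.
Euler: V − E + F = 2 ⇒ (2E)/3 − E + (23 + x) = 2.
Multiply by 6: 2·(2E) − 3·(2E) + 6·(23 + x) = 12, i.e. 138 + 6x − (138 + 4x) = 12.
Collecting terms: 2x = 12, so x = 6.
Then 2E = 138 + 4·6 = 162, so E = 81, V = 2E/3 = 54, F = 23 + 6 = 29.

81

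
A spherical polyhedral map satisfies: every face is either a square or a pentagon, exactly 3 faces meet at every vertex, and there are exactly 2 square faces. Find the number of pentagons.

Let x be the number of pentagons; then F = 2 + x.
Edge–face incidences: 2E = 4·2 + 5·x = 8 + 5x.
Every vertex has degree 3, so 3V = 2E.
Euler: V − E + F = 2 ⇒ (2E)/3 − E + (2 + x) = 2.
Multiply by 6: 2·(2E) − 3·(2E) + 6·(2 + x) = 12, i.e. 12 + 6x − (8 + 5x) = 12.
Collecting terms: x + 4 = 12, so x = 8.
Then 2E = 8 + 5·8 = 48, so E = 24, V = 2E/3 = 16, F = 2 + 8 = 10.

8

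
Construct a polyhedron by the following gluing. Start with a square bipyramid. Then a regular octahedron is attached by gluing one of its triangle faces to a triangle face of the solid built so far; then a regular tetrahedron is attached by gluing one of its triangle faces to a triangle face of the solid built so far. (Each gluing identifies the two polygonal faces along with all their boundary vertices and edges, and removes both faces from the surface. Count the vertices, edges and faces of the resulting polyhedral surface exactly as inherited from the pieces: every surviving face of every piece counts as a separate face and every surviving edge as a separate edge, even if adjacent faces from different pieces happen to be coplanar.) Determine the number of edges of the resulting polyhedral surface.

A square bipyramid: V=6, E=12, F=8.
Attach a regular octahedron (V=6, E=12, F=8) along a 3-gon: merge 3 vertices and 3 edges, delete both glued faces → V=9, E=21, F=14.
Attach a regular tetrahedron (V=4, E=6, F=4) along a 3-gon: merge 3 vertices and 3 edges, delete both glued faces → V=10, E=24, F=16.
Check: V − E + F = 10 − 24 + 16 = 2.

24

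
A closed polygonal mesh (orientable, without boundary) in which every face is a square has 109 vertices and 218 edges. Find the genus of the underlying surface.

1

Every face is a square and each edge borders two faces, so 4F = 2·218, giving F = 109.
χ = V − E + F = 109 − 218 + 109 = 0.
For a closed orientable surface χ = 2 − 2g, so g = (2 − (0))/2 = 1.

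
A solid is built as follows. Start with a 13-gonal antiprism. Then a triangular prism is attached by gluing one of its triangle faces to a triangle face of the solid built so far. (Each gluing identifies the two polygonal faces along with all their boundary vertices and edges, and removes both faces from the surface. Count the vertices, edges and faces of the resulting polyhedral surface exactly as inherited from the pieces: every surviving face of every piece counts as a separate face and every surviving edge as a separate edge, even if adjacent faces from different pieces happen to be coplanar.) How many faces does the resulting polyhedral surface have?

A 13-gonal antiprism: V=26, E=52, F=28.
Attach a triangular prism (V=6, E=9, F=5) along a 3-gon: merge 3 vertices and 3 edges, delete both glued faces → V=29, E=58, F=31.
Check: V − E + F = 29 − 58 + 31 = 2.

31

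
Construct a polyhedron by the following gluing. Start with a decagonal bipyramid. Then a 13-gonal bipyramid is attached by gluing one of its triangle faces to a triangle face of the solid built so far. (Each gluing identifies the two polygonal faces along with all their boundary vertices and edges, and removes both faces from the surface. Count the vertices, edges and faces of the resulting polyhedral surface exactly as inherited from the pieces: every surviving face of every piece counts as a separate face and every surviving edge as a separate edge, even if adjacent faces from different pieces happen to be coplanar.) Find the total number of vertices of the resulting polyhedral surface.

24

A decagonal bipyramid: V=12, E=30, F=20.
Attach a 13-gonal bipyramid (V=15, E=39, F=26) along a 3-gon: merge 3 vertices and 3 edges, delete both glued faces → V=24, E=66, F=44.
Check: V − E + F = 24 − 66 + 44 = 2.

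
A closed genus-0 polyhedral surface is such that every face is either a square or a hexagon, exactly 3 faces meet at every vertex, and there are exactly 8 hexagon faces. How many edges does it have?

36

Let x be the number of squares; then F = 8 + x.
Edge–face incidences: 2E = 6·8 + 4·x = 48 + 4x.
Every vertex has degree 3, so 3V = 2E.
Euler: V − E + F = 2 ⇒ (2E)/3 − E + (8 + x) = 2.
Multiply by 6: 2·(2E) − 3·(2E) + 6·(8 + x) = 12, i.e. 48 + 6x − (48 + 4x) = 12.
Collecting terms: 2x = 12, so x = 6.
Then 2E = 48 + 4·6 = 72, so E = 36, V = 2E/3 = 24, F = 8 + 6 = 14.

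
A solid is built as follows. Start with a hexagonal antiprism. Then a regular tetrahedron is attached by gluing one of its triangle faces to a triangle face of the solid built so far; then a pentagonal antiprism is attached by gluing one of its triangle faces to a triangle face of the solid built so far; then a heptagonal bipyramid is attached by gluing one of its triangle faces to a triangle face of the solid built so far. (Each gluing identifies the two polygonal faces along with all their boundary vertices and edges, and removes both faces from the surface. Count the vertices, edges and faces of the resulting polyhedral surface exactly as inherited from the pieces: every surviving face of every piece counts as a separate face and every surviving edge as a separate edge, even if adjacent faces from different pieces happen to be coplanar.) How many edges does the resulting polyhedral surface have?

A hexagonal antiprism: V=12, E=24, F=14.
Attach a regular tetrahedron (V=4, E=6, F=4) along a 3-gon: merge 3 vertices and 3 edges, delete both glued faces → V=13, E=27, F=16.
Attach a pentagonal antiprism (V=10, E=20, F=12) along a 3-gon: merge 3 vertices and 3 edges, delete both glued faces → V=20, E=44, F=26.
Attach a heptagonal bipyramid (V=9, E=21, F=14) along a 3-gon: merge 3 vertices and 3 edges, delete both glued faces → V=26, E=62, F=38.
Check: V − E + F = 26 − 62 + 38 = 2.

62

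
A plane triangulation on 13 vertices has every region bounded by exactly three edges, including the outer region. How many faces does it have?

22

In a plane triangulation 3F = 2E and V − E + F = 2, so F = 2V − 4 = 2·13 − 4 = 22.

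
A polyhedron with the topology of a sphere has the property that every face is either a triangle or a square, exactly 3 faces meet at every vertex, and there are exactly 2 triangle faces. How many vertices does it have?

6

Let x be the number of squares; then F = 2 + x.
Edge–face incidences: 2E = 3·2 + 4·x = 6 + 4x.
Every vertex has degree 3, so 3V = 2E.
Euler: V − E + F = 2 ⇒ (2E)/3 − E + (2 + x) = 2.
Multiply by 6: 2·(2E) − 3·(2E) + 6·(2 + x) = 12, i.e. 12 + 6x − (6 + 4x) = 12.
Collecting terms: 2x + 6 = 12, so 2x = 6, so x = 3.
Then 2E = 6 + 4·3 = 18, so E = 9, V = 2E/3 = 6, F = 2 + 3 = 5.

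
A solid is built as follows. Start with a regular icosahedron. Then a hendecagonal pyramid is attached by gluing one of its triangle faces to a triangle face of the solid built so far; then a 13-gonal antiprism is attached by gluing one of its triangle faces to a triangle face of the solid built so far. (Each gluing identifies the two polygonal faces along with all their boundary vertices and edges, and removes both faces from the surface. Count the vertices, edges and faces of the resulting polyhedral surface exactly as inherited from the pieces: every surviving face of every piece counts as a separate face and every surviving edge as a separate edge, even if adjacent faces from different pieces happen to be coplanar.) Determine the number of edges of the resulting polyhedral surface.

98

A regular icosahedron: V=12, E=30, F=20.
Attach a hendecagonal pyramid (V=12, E=22, F=12) along a 3-gon: merge 3 vertices and 3 edges, delete both glued faces → V=21, E=49, F=30.
Attach a 13-gonal antiprism (V=26, E=52, F=28) along a 3-gon: merge 3 vertices and 3 edges, delete both glued faces → V=44, E=98, F=56.
Check: V − E + F = 44 − 98 + 56 = 2.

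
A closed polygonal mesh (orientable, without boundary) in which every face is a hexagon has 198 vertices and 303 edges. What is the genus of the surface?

3

Every face is a hexagon and each edge borders two faces, so 6F = 2·303, giving F = 101.
χ = V − E + F = 198 − 303 + 101 = -4.
For a closed orientable surface χ = 2 − 2g, so g = (2 − (-4))/2 = 3.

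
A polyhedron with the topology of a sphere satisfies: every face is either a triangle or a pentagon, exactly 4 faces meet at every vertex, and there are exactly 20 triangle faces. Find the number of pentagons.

12

Let x be the number of pentagons; then F = 20 + x.
Edge–face incidences: 2E = 3·20 + 5·x = 60 + 5x.
Every vertex has degree 4, so 4V = 2E.
Euler: V − E + F = 2 ⇒ (2E)/4 − E + (20 + x) = 2.
Multiply by 8: 2·(2E) − 4·(2E) + 8·(20 + x) = 16, i.e. 160 + 8x − 2·(60 + 5x) = 16.
Collecting terms: −2x + 40 = 16, so −2x = −24, so x = 12.
Then 2E = 60 + 5·12 = 120, so E = 60, V = 2E/4 = 30, F = 20 + 12 = 32.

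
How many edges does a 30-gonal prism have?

A prism on an n-gon has two n-gon bases and n rectangular sides: V = 2·30 = 60, E = 3·30 = 90, F = 30 + 2 = 32.

90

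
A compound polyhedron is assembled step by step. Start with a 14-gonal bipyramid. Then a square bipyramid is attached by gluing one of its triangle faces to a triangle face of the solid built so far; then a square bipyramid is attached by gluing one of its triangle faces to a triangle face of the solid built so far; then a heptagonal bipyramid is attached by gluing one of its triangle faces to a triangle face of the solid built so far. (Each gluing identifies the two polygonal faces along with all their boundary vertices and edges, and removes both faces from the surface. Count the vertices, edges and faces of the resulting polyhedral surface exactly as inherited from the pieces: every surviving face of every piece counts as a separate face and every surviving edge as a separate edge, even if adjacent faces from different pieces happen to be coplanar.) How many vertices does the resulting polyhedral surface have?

A 14-gonal bipyramid: V=16, E=42, F=28.
Attach a square bipyramid (V=6, E=12, F=8) along a 3-gon: merge 3 vertices and 3 edges, delete both glued faces → V=19, E=51, F=34.
Attach a square bipyramid (V=6, E=12, F=8) along a 3-gon: merge 3 vertices and 3 edges, delete both glued faces → V=22, E=60, F=40.
Attach a heptagonal bipyramid (V=9, E=21, F=14) along a 3-gon: merge 3 vertices and 3 edges, delete both glued faces → V=28, E=78, F=52.
Check: V − E + F = 28 − 78 + 52 = 2.

28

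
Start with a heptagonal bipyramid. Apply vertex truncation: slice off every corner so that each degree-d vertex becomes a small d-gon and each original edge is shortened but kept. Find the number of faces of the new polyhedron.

The base solid has V = 9, E = 21, F = 14.
Truncation replaces each original edge-end by a new vertex, so V′ = 2E = 42.
Each original edge survives, and each old vertex of degree d contributes d new edges; summing degrees gives Σd = 2E, so E′ = E + 2E = 3E = 63.
Each original face survives and each original vertex becomes one new face: F′ = F + V = 23.

23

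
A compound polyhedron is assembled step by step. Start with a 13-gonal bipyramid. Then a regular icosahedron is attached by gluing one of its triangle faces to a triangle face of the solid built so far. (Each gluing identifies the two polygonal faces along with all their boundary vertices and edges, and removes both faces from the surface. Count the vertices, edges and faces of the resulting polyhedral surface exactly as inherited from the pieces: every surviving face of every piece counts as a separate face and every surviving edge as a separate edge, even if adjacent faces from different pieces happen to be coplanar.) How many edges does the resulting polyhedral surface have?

66

A 13-gonal bipyramid: V=15, E=39, F=26.
Attach a regular icosahedron (V=12, E=30, F=20) along a 3-gon: merge 3 vertices and 3 edges, delete both glued faces → V=24, E=66, F=44.
Check: V − E + F = 24 − 66 + 44 = 2.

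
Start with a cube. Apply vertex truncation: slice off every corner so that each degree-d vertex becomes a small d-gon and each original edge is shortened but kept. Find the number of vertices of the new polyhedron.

24

The base solid has V = 8, E = 12, F = 6.
Truncation replaces each original edge-end by a new vertex, so V′ = 2E = 24.
Each original edge survives, and each old vertex of degree d contributes d new edges; summing degrees gives Σd = 2E, so E′ = E + 2E = 3E = 36.
Each original face survives and each original vertex becomes one new face: F′ = F + V = 14.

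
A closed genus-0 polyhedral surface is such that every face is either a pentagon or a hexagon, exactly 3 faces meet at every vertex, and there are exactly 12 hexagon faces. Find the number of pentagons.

Let x be the number of pentagons; then F = 12 + x.
Edge–face incidences: 2E = 6·12 + 5·x = 72 + 5x.
Every vertex has degree 3, so 3V = 2E.
Euler: V − E + F = 2 ⇒ (2E)/3 − E + (12 + x) = 2.
Multiply by 6: 2·(2E) − 3·(2E) + 6·(12 + x) = 12, i.e. 72 + 6x − (72 + 5x) = 12.
Collecting terms: x = 12.
Then 2E = 72 + 5·12 = 132, so E = 66, V = 2E/3 = 44, F = 12 + 12 = 24.

12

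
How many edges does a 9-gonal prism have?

A prism on an n-gon has two n-gon bases and n rectangular sides: V = 2·9 = 18, E = 3·9 = 27, F = 9 + 2 = 11.

27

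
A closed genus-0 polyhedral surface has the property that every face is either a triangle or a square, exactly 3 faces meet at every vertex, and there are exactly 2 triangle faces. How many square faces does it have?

3

Let x be the number of squares; then F = 2 + x.
Edge–face incidences: 2E = 3·2 + 4·x = 6 + 4x.
Every vertex has degree 3, so 3V = 2E.
Euler: V − E + F = 2 ⇒ (2E)/3 − E + (2 + x) = 2.
Multiply by 6: 2·(2E) − 3·(2E) + 6·(2 + x) = 12, i.e. 12 + 6x − (6 + 4x) = 12.
Collecting terms: 2x + 6 = 12, so 2x = 6, so x = 3.
Then 2E = 6 + 4·3 = 18, so E = 9, V = 2E/3 = 6, F = 2 + 3 = 5.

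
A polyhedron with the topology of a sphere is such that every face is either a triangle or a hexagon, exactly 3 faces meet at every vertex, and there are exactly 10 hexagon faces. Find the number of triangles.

Let x be the number of triangles; then F = 10 + x.
Edge–face incidences: 2E = 6·10 + 3·x = 60 + 3x.
Every vertex has degree 3, so 3V = 2E.
Euler: V − E + F = 2 ⇒ (2E)/3 − E + (10 + x) = 2.
Multiply by 6: 2·(2E) − 3·(2E) + 6·(10 + x) = 12, i.e. 60 + 6x − (60 + 3x) = 12.
Collecting terms: 3x = 12, so x = 4.
Then 2E = 60 + 3·4 = 72, so E = 36, V = 2E/3 = 24, F = 10 + 4 = 14.

4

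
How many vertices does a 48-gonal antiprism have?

An antiprism on an n-gon has two n-gon caps and 2n triangles: V = 2·48 = 96, E = 4·48 = 192, F = 2·48 + 2 = 98.

96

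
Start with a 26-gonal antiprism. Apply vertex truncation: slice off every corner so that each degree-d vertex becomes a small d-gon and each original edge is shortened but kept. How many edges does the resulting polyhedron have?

312

The base solid has V = 52, E = 104, F = 54.
Truncation replaces each original edge-end by a new vertex, so V′ = 2E = 208.
Each original edge survives, and each old vertex of degree d contributes d new edges; summing degrees gives Σd = 2E, so E′ = E + 2E = 3E = 312.
Each original face survives and each original vertex becomes one new face: F′ = F + V = 106.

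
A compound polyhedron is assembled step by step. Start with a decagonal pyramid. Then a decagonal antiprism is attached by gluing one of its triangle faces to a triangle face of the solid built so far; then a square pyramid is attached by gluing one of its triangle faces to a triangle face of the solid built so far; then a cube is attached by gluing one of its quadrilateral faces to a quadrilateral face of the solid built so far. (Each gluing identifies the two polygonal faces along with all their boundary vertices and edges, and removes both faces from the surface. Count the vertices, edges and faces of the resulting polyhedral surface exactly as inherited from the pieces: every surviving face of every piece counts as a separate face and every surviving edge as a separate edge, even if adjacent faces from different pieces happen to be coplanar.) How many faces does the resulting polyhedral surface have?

38

A decagonal pyramid: V=11, E=20, F=11.
Attach a decagonal antiprism (V=20, E=40, F=22) along a 3-gon: merge 3 vertices and 3 edges, delete both glued faces → V=28, E=57, F=31.
Attach a square pyramid (V=5, E=8, F=5) along a 3-gon: merge 3 vertices and 3 edges, delete both glued faces → V=30, E=62, F=34.
Attach a cube (V=8, E=12, F=6) along a 4-gon: merge 4 vertices and 4 edges, delete both glued faces → V=34, E=70, F=38.
Check: V − E + F = 34 − 70 + 38 = 2.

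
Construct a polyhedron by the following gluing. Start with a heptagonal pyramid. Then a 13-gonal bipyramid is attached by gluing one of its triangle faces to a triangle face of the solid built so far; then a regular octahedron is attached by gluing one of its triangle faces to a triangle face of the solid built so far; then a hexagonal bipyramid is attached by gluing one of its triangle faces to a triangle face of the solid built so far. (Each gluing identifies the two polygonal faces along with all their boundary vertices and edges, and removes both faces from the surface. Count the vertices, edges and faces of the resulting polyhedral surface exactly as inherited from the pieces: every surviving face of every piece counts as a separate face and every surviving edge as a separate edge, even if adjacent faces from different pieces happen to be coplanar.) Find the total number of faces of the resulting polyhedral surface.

48

A heptagonal pyramid: V=8, E=14, F=8.
Attach a 13-gonal bipyramid (V=15, E=39, F=26) along a 3-gon: merge 3 vertices and 3 edges, delete both glued faces → V=20, E=50, F=32.
Attach a regular octahedron (V=6, E=12, F=8) along a 3-gon: merge 3 vertices and 3 edges, delete both glued faces → V=23, E=59, F=38.
Attach a hexagonal bipyramid (V=8, E=18, F=12) along a 3-gon: merge 3 vertices and 3 edges, delete both glued faces → V=28, E=74, F=48.
Check: V − E + F = 28 − 74 + 48 = 2.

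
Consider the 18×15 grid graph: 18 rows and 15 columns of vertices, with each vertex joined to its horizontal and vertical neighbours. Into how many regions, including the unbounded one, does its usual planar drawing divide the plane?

239

The grid has V = 18·15 = 270 vertices and E = 18·14 + 15·17 = 507 edges.
F = 2 − V + E = 2 − 270 + 507 = 239.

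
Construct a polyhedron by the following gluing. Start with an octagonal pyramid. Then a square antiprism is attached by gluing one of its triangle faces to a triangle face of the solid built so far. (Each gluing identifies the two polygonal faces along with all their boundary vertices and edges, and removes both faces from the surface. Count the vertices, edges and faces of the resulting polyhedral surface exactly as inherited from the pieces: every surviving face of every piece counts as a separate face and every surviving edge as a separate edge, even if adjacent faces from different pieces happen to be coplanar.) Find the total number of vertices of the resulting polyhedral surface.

An octagonal pyramid: V=9, E=16, F=9.
Attach a square antiprism (V=8, E=16, F=10) along a 3-gon: merge 3 vertices and 3 edges, delete both glued faces → V=14, E=29, F=17.
Check: V − E + F = 14 − 29 + 17 = 2.

14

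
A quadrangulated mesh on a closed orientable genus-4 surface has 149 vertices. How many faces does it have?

χ = 2 − 2·4 = -6, and every face is a square so 4F = 2E.
V − E + F = -6 with E = 4F/2 gives 149 − (4/2 − 1)·F = -6, so F = 155 and E = 310.

155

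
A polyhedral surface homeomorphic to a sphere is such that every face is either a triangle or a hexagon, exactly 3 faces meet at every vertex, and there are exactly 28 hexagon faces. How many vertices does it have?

60

Let x be the number of triangles; then F = 28 + x.
Edge–face incidences: 2E = 6·28 + 3·x = 168 + 3x.
Every vertex has degree 3, so 3V = 2E.
Euler: V − E + F = 2 ⇒ (2E)/3 − E + (28 + x) = 2.
Multiply by 6: 2·(2E) − 3·(2E) + 6·(28 + x) = 12, i.e. 168 + 6x − (168 + 3x) = 12.
Collecting terms: 3x = 12, so x = 4.
Then 2E = 168 + 3·4 = 180, so E = 90, V = 2E/3 = 60, F = 28 + 4 = 32.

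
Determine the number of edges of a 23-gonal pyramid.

46

A pyramid on an n-gon base has one n-gon and n triangles: V = 23 + 1 = 24, E = 2·23 = 46, F = 23 + 1 = 24.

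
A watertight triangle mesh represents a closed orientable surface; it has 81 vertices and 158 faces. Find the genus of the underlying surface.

0

Every face is a triangle, so 2E = 3·158 = 474, giving E = 237.
χ = V − E + F = 81 − 237 + 158 = 2.
For a closed orientable surface χ = 2 − 2g, so g = (2 − (2))/2 = 0.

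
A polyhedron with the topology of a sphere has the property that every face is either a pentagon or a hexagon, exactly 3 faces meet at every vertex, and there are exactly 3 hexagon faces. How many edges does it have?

Let x be the number of pentagons; then F = 3 + x.
Edge–face incidences: 2E = 6·3 + 5·x = 18 + 5x.
Every vertex has degree 3, so 3V = 2E.
Euler: V − E + F = 2 ⇒ (2E)/3 − E + (3 + x) = 2.
Multiply by 6: 2·(2E) − 3·(2E) + 6·(3 + x) = 12, i.e. 18 + 6x − (18 + 5x) = 12.
Collecting terms: x = 12.
Then 2E = 18 + 5·12 = 78, so E = 39, V = 2E/3 = 26, F = 3 + 12 = 15.

39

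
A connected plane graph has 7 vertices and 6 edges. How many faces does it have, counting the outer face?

Euler's formula for a connected plane graph: V − E + F = 2, so F = 2 − 7 + 6 = 1.

1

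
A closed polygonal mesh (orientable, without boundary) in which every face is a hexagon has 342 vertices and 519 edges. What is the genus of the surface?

3

Every face is a hexagon and each edge borders two faces, so 6F = 2·519, giving F = 173.
χ = V − E + F = 342 − 519 + 173 = -4.
For a closed orientable surface χ = 2 − 2g, so g = (2 − (-4))/2 = 3.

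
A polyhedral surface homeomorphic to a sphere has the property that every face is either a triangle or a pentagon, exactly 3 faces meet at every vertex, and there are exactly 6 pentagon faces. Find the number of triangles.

Let x be the number of triangles; then F = 6 + x.
Edge–face incidences: 2E = 5·6 + 3·x = 30 + 3x.
Every vertex has degree 3, so 3V = 2E.
Euler: V − E + F = 2 ⇒ (2E)/3 − E + (6 + x) = 2.
Multiply by 6: 2·(2E) − 3·(2E) + 6·(6 + x) = 12, i.e. 36 + 6x − (30 + 3x) = 12.
Collecting terms: 3x + 6 = 12, so 3x = 6, so x = 2.
Then 2E = 30 + 3·2 = 36, so E = 18, V = 2E/3 = 12, F = 6 + 2 = 8.

2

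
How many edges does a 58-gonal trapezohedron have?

The n-trapezohedron (dual of the n-antiprism) has V = 2·58 + 2 = 118, E = 4·58 = 232, F = 2·58 = 116.

232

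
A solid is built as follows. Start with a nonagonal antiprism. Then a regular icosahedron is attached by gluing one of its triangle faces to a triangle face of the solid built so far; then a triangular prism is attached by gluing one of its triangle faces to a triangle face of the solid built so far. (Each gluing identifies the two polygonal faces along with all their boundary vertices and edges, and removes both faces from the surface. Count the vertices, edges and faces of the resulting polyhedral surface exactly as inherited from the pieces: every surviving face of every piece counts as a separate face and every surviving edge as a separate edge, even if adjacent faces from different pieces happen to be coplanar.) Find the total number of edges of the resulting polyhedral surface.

A nonagonal antiprism: V=18, E=36, F=20.
Attach a regular icosahedron (V=12, E=30, F=20) along a 3-gon: merge 3 vertices and 3 edges, delete both glued faces → V=27, E=63, F=38.
Attach a triangular prism (V=6, E=9, F=5) along a 3-gon: merge 3 vertices and 3 edges, delete both glued faces → V=30, E=69, F=41.
Check: V − E + F = 30 − 69 + 41 = 2.

69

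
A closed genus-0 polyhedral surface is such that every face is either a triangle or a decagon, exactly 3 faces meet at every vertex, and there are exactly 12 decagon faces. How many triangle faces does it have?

20

Let x be the number of triangles; then F = 12 + x.
Edge–face incidences: 2E = 10·12 + 3·x = 120 + 3x.
Every vertex has degree 3, so 3V = 2E.
Euler: V − E + F = 2 ⇒ (2E)/3 − E + (12 + x) = 2.
Multiply by 6: 2·(2E) − 3·(2E) + 6·(12 + x) = 12, i.e. 72 + 6x − (120 + 3x) = 12.
Collecting terms: 3x − 48 = 12, so 3x = 60, so x = 20.
Then 2E = 120 + 3·20 = 180, so E = 90, V = 2E/3 = 60, F = 12 + 20 = 32.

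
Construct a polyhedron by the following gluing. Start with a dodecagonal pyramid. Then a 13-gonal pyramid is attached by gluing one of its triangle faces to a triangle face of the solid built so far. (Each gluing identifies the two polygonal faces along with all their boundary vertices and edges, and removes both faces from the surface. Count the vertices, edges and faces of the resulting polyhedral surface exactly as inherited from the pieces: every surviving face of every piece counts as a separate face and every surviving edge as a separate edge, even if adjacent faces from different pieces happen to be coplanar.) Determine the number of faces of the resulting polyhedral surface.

25

A dodecagonal pyramid: V=13, E=24, F=13.
Attach a 13-gonal pyramid (V=14, E=26, F=14) along a 3-gon: merge 3 vertices and 3 edges, delete both glued faces → V=24, E=47, F=25.
Check: V − E + F = 24 − 47 + 25 = 2.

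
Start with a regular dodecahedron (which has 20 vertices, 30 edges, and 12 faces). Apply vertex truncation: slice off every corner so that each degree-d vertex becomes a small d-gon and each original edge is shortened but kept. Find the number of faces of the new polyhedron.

Truncation replaces each original edge-end by a new vertex, so V′ = 2E = 60.
Each original edge survives, and each old vertex of degree d contributes d new edges; summing degrees gives Σd = 2E, so E′ = E + 2E = 3E = 90.
Each original face survives and each original vertex becomes one new face: F′ = F + V = 32.

32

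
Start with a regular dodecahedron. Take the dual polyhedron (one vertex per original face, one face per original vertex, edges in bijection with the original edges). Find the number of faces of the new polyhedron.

The base solid has V = 20, E = 30, F = 12.
The dual swaps V and F and preserves E: V′ = F = 12, E′ = E = 30, F′ = V = 20.

20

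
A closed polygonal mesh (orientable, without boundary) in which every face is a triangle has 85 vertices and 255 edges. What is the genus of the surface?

1

Every face is a triangle and each edge borders two faces, so 3F = 2·255, giving F = 170.
χ = V − E + F = 85 − 255 + 170 = 0.
For a closed orientable surface χ = 2 − 2g, so g = (2 − (0))/2 = 1.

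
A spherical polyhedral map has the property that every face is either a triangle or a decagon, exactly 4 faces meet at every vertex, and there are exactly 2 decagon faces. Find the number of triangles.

Let x be the number of triangles; then F = 2 + x.
Edge–face incidences: 2E = 10·2 + 3·x = 20 + 3x.
Every vertex has degree 4, so 4V = 2E.
Euler: V − E + F = 2 ⇒ (2E)/4 − E + (2 + x) = 2.
Multiply by 8: 2·(2E) − 4·(2E) + 8·(2 + x) = 16, i.e. 16 + 8x − 2·(20 + 3x) = 16.
Collecting terms: 2x − 24 = 16, so 2x = 40, so x = 20.
Then 2E = 20 + 3·20 = 80, so E = 40, V = 2E/4 = 20, F = 2 + 20 = 22.

20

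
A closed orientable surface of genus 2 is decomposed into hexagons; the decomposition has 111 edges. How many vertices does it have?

χ = 2 − 2·2 = -2, and every face is a hexagon so 6F = 2E.
F = 2E/6 = 37. Then V = -2 + E − F = -2 + 111 − 37 = 72.

72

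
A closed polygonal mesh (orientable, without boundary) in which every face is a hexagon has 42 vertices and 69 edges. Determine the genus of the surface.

Every face is a hexagon and each edge borders two faces, so 6F = 2·69, giving F = 23.
χ = V − E + F = 42 − 69 + 23 = -4.
For a closed orientable surface χ = 2 − 2g, so g = (2 − (-4))/2 = 3.

3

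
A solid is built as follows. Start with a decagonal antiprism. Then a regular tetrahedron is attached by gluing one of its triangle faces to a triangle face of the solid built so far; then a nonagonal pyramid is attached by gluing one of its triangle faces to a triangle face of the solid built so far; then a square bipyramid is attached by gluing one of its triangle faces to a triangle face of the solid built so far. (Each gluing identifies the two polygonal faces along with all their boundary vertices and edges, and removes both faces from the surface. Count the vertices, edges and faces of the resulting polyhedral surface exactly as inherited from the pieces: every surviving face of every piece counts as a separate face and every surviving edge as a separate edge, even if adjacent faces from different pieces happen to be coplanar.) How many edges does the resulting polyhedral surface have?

A decagonal antiprism: V=20, E=40, F=22.
Attach a regular tetrahedron (V=4, E=6, F=4) along a 3-gon: merge 3 vertices and 3 edges, delete both glued faces → V=21, E=43, F=24.
Attach a nonagonal pyramid (V=10, E=18, F=10) along a 3-gon: merge 3 vertices and 3 edges, delete both glued faces → V=28, E=58, F=32.
Attach a square bipyramid (V=6, E=12, F=8) along a 3-gon: merge 3 vertices and 3 edges, delete both glued faces → V=31, E=67, F=38.
Check: V − E + F = 31 − 67 + 38 = 2.

67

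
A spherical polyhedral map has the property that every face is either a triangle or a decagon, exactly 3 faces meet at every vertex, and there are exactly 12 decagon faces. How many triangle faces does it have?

20

Let x be the number of triangles; then F = 12 + x.
Edge–face incidences: 2E = 10·12 + 3·x = 120 + 3x.
Every vertex has degree 3, so 3V = 2E.
Euler: V − E + F = 2 ⇒ (2E)/3 − E + (12 + x) = 2.
Multiply by 6: 2·(2E) − 3·(2E) + 6·(12 + x) = 12, i.e. 72 + 6x − (120 + 3x) = 12.
Collecting terms: 3x − 48 = 12, so 3x = 60, so x = 20.
Then 2E = 120 + 3·20 = 180, so E = 90, V = 2E/3 = 60, F = 12 + 20 = 32.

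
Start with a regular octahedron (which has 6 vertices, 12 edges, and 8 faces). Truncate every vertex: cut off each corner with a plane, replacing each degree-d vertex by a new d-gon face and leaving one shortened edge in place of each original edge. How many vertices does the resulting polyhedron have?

24

Truncation replaces each original edge-end by a new vertex, so V′ = 2E = 24.
Each original edge survives, and each old vertex of degree d contributes d new edges; summing degrees gives Σd = 2E, so E′ = E + 2E = 3E = 36.
Each original face survives and each original vertex becomes one new face: F′ = F + V = 14.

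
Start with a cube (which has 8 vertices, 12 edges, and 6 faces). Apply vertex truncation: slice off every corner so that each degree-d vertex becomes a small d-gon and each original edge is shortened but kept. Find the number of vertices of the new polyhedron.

Truncation replaces each original edge-end by a new vertex, so V′ = 2E = 24.
Each original edge survives, and each old vertex of degree d contributes d new edges; summing degrees gives Σd = 2E, so E′ = E + 2E = 3E = 36.
Each original face survives and each original vertex becomes one new face: F′ = F + V = 14.

24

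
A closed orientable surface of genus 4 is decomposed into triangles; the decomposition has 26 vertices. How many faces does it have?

χ = 2 − 2·4 = -6, and every face is a triangle so 3F = 2E.
V − E + F = -6 with E = 3F/2 gives 26 − (3/2 − 1)·F = -6, so F = 64 and E = 96.

64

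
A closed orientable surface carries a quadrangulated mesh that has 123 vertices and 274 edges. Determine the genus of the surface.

Every face is a square and each edge borders two faces, so 4F = 2·274, giving F = 137.
χ = V − E + F = 123 − 274 + 137 = -14.
For a closed orientable surface χ = 2 − 2g, so g = (2 − (-14))/2 = 8.

8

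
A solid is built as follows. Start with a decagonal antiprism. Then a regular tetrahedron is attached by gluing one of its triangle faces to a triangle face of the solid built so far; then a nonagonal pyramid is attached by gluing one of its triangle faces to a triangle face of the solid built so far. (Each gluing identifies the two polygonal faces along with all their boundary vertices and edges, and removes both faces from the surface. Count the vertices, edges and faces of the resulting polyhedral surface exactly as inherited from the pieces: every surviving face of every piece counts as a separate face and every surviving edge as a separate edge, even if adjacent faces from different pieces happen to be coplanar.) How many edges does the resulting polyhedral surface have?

58

A decagonal antiprism: V=20, E=40, F=22.
Attach a regular tetrahedron (V=4, E=6, F=4) along a 3-gon: merge 3 vertices and 3 edges, delete both glued faces → V=21, E=43, F=24.
Attach a nonagonal pyramid (V=10, E=18, F=10) along a 3-gon: merge 3 vertices and 3 edges, delete both glued faces → V=28, E=58, F=32.
Check: V − E + F = 28 − 58 + 32 = 2.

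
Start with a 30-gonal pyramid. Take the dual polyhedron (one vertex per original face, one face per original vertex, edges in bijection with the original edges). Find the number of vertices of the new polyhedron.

31

The base solid has V = 31, E = 60, F = 31.
The dual swaps V and F and preserves E: V′ = F = 31, E′ = E = 60, F′ = V = 31.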